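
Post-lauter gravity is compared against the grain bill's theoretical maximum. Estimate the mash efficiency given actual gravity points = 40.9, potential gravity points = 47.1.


efficiency = actual / potential × 100
efficiency = 40.9 / 47.1 × 100

86.8365 %


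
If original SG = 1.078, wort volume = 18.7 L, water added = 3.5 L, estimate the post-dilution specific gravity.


SG_new = 1 + (SG_old − 1)·V_old/(V_old + V_water)
pts = (1.078 − 1)·1000·18.7/(18.7 + 3.5) = 65.7027
SG_new = 1 + 65.7027/1000

1.0657


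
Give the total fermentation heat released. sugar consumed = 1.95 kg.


Q = m_sugar · 590 kJ/kg
Q = 1.95 · 590

1150.5000 kJ


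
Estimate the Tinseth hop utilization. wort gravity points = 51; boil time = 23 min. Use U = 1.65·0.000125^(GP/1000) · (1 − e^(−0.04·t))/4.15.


bigness = 1.65·0.000125^(51/1000) = 1.0433
boil_factor = (1 − e^(−0.04·23))/4.15 = 0.1449
U = 1.0433 · 0.1449

0.1512


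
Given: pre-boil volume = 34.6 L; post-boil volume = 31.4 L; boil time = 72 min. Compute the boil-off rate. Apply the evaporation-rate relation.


rate = (V_pre − V_post) / (t_min/60)
rate = (34.6 − 31.4) / (72/60)

2.6667 L/hr


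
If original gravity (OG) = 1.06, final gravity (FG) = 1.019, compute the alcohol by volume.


ABV = (OG − FG) · 131.25
ABV = (1.06 − 1.019) · 131.25

5.3813 % ABV


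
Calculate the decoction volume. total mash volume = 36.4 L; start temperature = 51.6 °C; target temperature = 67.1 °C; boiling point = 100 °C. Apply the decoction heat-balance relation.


V_dec = V_total·(T_target − T_start)/(T_boil − T_start)
V_dec = 36.4·(67.1 − 51.6)/(100 − 51.6)

11.6570 L


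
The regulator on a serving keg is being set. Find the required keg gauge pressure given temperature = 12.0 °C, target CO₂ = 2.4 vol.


psi = vols/(0.01821 + 0.09011·e^(−0.04·T)) − 14.695
psi = 2.4/(0.01821 + 0.09011·e^(−0.04·12.0)) − 14.695

17.7512 psi


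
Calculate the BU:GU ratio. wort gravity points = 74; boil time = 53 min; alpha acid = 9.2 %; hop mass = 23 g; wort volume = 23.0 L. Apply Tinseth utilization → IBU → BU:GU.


U = 1.65·0.000125^(GP/1000)·(1−e^(−0.04t))/4.15;  IBU = (α/100)·m·U·1000/V;  BU:GU = IBU/GP
U = 1.65·0.000125^(74/1000)·(1−e^(−0.04·53))/4.15 = 0.1799
IBU = (9.2/100)·23·0.1799·1000/23.0 = 16.5524
BU:GU = 16.5524/74

0.2237


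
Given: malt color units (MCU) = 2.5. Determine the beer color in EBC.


SRM = 1.4922·MCU^0.6859;  EBC = SRM·1.97
SRM = 1.4922·2.5^0.6859 = 2.7975
EBC = 2.7975·1.97

5.5111 EBC


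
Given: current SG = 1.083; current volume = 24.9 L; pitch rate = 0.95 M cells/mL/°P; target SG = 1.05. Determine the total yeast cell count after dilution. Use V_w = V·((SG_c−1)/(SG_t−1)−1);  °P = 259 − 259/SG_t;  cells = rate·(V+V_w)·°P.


V_w = 24.9·((1.083−1)/(1.05−1)−1) = 16.4340
V_final = 24.9 + 16.4340 = 41.3340
°P = 259 − 259/1.05 = 12.3333
cells = 0.95·41.3340·12.3333

484.2967 billion cells


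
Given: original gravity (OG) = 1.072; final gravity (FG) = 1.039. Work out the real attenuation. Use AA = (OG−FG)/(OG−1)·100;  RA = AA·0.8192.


AA = (1.072 − 1.039)/(1.072 − 1)·100 = 45.8333
RA = 45.8333·0.8192

37.5467 %


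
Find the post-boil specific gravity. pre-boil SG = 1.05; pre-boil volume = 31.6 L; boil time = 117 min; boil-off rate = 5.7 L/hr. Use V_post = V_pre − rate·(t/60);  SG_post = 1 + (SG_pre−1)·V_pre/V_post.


V_post = 31.6 − 5.7·(117/60) = 20.4850
SG_post = 1 + (1.05 − 1)·31.6/20.4850

1.0771


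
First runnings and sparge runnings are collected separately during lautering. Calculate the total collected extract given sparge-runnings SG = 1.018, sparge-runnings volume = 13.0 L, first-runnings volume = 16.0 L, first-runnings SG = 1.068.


total = Σ (SG_i − 1)·1000·V_i
first = (1.068 − 1)·1000·16.0 = 1088.0000
sparge = (1.018 − 1)·1000·13.0 = 234.0000
total = 1088.0000 + 234.0000

1322.0000 gravity·L


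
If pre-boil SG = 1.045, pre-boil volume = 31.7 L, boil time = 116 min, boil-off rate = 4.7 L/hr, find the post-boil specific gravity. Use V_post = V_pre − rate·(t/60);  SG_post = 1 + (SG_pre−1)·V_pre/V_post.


V_post = 31.7 − 4.7·(116/60) = 22.6133
SG_post = 1 + (1.045 − 1)·31.7/22.6133

1.0631


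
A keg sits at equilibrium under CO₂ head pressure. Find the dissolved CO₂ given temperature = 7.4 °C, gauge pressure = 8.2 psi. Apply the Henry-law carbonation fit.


vols = (P + 14.695)·(0.01821 + 0.09011·e^(−0.04·T))
vols = (8.2 + 14.695)·(0.01821 + 0.09011·e^(−0.04·7.4))

1.9514 volumes


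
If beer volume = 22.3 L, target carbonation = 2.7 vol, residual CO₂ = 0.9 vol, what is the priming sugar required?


sugar = (target − residual)·4.0·V
sugar = (2.7 − 0.9)·4.0·22.3

160.5600 g


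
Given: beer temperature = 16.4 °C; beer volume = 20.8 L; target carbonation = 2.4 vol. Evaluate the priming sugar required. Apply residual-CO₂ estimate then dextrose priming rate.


residual = 14.695·(0.01821 + 0.09011·e^(−0.04·T));  sugar = (target − residual)·4.0·V
residual = 14.695·(0.01821 + 0.09011·e^(−0.04·16.4)) = 0.9547
sugar = (2.4 − 0.9547)·4.0·20.8

120.2459 g


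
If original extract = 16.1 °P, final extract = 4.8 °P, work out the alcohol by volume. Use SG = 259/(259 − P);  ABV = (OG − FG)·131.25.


OG = 259/(259 − 16.1) = 1.0663
FG = 259/(259 − 4.8) = 1.0189
ABV = (1.0663 − 1.0189)·131.25

6.2212 % ABV


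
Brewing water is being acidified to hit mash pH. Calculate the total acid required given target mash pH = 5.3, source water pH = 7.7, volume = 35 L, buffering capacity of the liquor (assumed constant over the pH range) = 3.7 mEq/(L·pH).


acid = buffering capacity · (pH_source − pH_target) · V
acid = 3.7 · (7.7 − 5.3) · 35

310.8000 mEq


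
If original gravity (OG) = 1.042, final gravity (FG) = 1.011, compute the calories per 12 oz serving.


ABW = (OG−FG)·131.25·0.79/FG;  °P = 259 − 259/SG (for OG→OE and FG→AE);  RE = 0.1808·OE + 0.8192·AE;  Cal = (6.9·ABW + 4·(RE−0.1))·FG·3.55
ABW = (1.042 − 1.011)·131.25·0.79/1.011 = 3.1793
OE = 259 − 259/1.042 = 10.4395 °P
AE = 259 − 259/1.011 = 2.8180 °P
RE = 0.1808·10.4395 + 0.8192·2.8180 = 4.1960 °P
Cal = (6.9·3.1793 + 4·(4.1960−0.1))·1.011·3.55

137.5372 kcal


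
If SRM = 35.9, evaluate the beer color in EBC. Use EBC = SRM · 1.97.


EBC = 35.9 · 1.97

70.7230 EBC


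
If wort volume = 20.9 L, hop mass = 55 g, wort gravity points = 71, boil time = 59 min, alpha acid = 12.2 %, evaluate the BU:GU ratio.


U = 1.65·0.000125^(GP/1000)·(1−e^(−0.04t))/4.15;  IBU = (α/100)·m·U·1000/V;  BU:GU = IBU/GP
U = 1.65·0.000125^(71/1000)·(1−e^(−0.04·59))/4.15 = 0.1902
IBU = (12.2/100)·55·0.1902·1000/20.9 = 61.0688
BU:GU = 61.0688/71

0.8601


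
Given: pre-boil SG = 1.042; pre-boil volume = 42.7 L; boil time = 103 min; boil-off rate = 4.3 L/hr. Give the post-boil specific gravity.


V_post = V_pre − rate·(t/60);  SG_post = 1 + (SG_pre−1)·V_pre/V_post
V_post = 42.7 − 4.3·(103/60) = 35.3183
SG_post = 1 + (1.042 − 1)·42.7/35.3183

1.0508


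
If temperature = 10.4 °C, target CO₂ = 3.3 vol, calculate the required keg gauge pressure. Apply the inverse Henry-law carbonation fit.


psi = vols/(0.01821 + 0.09011·e^(−0.04·T)) − 14.695
psi = 3.3/(0.01821 + 0.09011·e^(−0.04·10.4)) − 14.695

27.8013 psi


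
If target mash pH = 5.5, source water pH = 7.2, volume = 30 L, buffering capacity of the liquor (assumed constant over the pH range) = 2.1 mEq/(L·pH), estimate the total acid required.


acid = buffering capacity · (pH_source − pH_target) · V
acid = 2.1 · (7.2 − 5.5) · 30

107.1000 mEq


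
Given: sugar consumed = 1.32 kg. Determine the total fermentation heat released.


Q = m_sugar · 590 kJ/kg
Q = 1.32 · 590

778.8000 kJ


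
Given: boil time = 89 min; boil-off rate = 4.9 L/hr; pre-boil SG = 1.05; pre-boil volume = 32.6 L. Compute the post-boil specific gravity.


V_post = V_pre − rate·(t/60);  SG_post = 1 + (SG_pre−1)·V_pre/V_post
V_post = 32.6 − 4.9·(89/60) = 25.3317
SG_post = 1 + (1.05 − 1)·32.6/25.3317

1.0643


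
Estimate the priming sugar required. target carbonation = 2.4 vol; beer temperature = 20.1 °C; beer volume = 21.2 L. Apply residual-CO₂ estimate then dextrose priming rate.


residual = 14.695·(0.01821 + 0.09011·e^(−0.04·T));  sugar = (target − residual)·4.0·V
residual = 14.695·(0.01821 + 0.09011·e^(−0.04·20.1)) = 0.8602
sugar = (2.4 − 0.8602)·4.0·21.2

130.5744 g


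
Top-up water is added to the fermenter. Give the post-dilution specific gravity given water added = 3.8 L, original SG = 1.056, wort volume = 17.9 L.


SG_new = 1 + (SG_old − 1)·V_old/(V_old + V_water)
pts = (1.056 − 1)·1000·17.9/(17.9 + 3.8) = 46.1935
SG_new = 1 + 46.1935/1000

1.0462


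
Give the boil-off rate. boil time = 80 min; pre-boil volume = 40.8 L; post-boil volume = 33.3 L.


rate = (V_pre − V_post) / (t_min/60)
rate = (40.8 − 33.3) / (80/60)

5.6250 L/hr


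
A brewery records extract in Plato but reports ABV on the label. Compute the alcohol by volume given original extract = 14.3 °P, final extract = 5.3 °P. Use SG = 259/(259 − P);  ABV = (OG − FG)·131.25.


OG = 259/(259 − 14.3) = 1.0584
FG = 259/(259 − 5.3) = 1.0209
ABV = (1.0584 − 1.0209)·131.25

4.9282 % ABV


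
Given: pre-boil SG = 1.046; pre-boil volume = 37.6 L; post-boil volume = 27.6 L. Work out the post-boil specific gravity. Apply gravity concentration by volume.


SG_post = 1 + (SG_pre − 1)·V_pre/V_post
pts_pre = (1.046 − 1)·1000 = 46.0000
pts_post = 46.0000·37.6/27.6 = 62.6667
SG_post = 1 + 62.6667/1000

1.0627


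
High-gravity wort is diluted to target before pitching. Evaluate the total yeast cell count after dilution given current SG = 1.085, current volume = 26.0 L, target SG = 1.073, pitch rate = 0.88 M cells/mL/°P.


V_w = V·((SG_c−1)/(SG_t−1)−1);  °P = 259 − 259/SG_t;  cells = rate·(V+V_w)·°P
V_w = 26.0·((1.085−1)/(1.073−1)−1) = 4.2740
V_final = 26.0 + 4.2740 = 30.2740
°P = 259 − 259/1.073 = 17.6207
cells = 0.88·30.2740·17.6207

469.4345 billion cells


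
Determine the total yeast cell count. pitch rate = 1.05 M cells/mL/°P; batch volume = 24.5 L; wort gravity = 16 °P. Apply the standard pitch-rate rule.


cells (billions) = rate · V_L · °P
cells = 1.05 · 24.5 · 16

411.6000 billion cells


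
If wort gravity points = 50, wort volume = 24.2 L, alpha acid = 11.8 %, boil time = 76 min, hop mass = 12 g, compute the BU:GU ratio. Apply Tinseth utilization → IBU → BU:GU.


U = 1.65·0.000125^(GP/1000)·(1−e^(−0.04t))/4.15;  IBU = (α/100)·m·U·1000/V;  BU:GU = IBU/GP
U = 1.65·0.000125^(50/1000)·(1−e^(−0.04·76))/4.15 = 0.2415
IBU = (11.8/100)·12·0.2415·1000/24.2 = 14.1332
BU:GU = 14.1332/50

0.2827


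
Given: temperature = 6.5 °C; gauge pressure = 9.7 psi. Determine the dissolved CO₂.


vols = (P + 14.695)·(0.01821 + 0.09011·e^(−0.04·T))
vols = (9.7 + 14.695)·(0.01821 + 0.09011·e^(−0.04·6.5))

2.1392 volumes


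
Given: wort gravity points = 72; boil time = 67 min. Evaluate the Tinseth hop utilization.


U = 1.65·0.000125^(GP/1000) · (1 − e^(−0.04·t))/4.15
bigness = 1.65·0.000125^(72/1000) = 0.8639
boil_factor = (1 − e^(−0.04·67))/4.15 = 0.2244
U = 0.8639 · 0.2244

0.1939


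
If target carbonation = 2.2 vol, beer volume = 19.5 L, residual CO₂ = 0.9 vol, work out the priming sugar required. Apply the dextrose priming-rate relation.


sugar = (target − residual)·4.0·V
sugar = (2.2 − 0.9)·4.0·19.5

101.4000 g


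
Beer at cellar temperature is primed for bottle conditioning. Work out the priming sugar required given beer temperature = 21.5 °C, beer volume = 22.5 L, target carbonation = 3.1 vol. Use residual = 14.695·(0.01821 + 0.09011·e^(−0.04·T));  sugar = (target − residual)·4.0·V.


residual = 14.695·(0.01821 + 0.09011·e^(−0.04·21.5)) = 0.8279
sugar = (3.1 − 0.8279)·4.0·22.5

204.4860 g


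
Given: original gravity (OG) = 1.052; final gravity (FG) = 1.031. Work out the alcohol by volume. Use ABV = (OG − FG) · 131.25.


ABV = (1.052 − 1.031) · 131.25

2.7563 % ABV


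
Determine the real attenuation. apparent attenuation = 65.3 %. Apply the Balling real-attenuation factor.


RA = AA · 0.8192
RA = 65.3 · 0.8192

53.4938 %


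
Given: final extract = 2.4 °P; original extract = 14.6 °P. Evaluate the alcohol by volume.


SG = 259/(259 − P);  ABV = (OG − FG)·131.25
OG = 259/(259 − 14.6) = 1.0597
FG = 259/(259 − 2.4) = 1.0094
ABV = (1.0597 − 1.0094)·131.25

6.6130 % ABV


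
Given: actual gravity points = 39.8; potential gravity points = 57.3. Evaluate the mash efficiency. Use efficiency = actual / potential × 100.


efficiency = 39.8 / 57.3 × 100

69.4590 %


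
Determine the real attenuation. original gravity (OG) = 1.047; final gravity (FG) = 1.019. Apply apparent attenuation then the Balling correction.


AA = (OG−FG)/(OG−1)·100;  RA = AA·0.8192
AA = (1.047 − 1.019)/(1.047 − 1)·100 = 59.5745
RA = 59.5745·0.8192

48.8034 %


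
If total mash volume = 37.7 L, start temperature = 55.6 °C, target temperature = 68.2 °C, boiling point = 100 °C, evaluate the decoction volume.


V_dec = V_total·(T_target − T_start)/(T_boil − T_start)
V_dec = 37.7·(68.2 − 55.6)/(100 − 55.6)

10.6986 L


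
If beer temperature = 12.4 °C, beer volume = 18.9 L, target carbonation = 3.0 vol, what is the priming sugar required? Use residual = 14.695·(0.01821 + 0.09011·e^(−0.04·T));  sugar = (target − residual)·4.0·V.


residual = 14.695·(0.01821 + 0.09011·e^(−0.04·12.4)) = 1.0740
sugar = (3.0 − 1.0740)·4.0·18.9

145.6084 g


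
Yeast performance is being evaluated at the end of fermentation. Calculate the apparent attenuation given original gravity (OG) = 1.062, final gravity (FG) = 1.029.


AA = (OG − FG)/(OG − 1) · 100
AA = (1.062 − 1.029)/(1.062 − 1) · 100

53.2258 %


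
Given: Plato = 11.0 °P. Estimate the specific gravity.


SG = 259/(259 − P)
SG = 259/(259 − 11.0)

1.0444


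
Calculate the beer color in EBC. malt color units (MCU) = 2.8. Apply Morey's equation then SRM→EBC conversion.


SRM = 1.4922·MCU^0.6859;  EBC = SRM·1.97
SRM = 1.4922·2.8^0.6859 = 3.0237
EBC = 3.0237·1.97

5.9566 EBC


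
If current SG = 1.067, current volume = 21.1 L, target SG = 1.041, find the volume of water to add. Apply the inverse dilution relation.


V_water = V·((SG_curr − 1)/(SG_target − 1) − 1)
V_water = 21.1·((1.067 − 1)/(1.041 − 1) − 1)

13.3805 L


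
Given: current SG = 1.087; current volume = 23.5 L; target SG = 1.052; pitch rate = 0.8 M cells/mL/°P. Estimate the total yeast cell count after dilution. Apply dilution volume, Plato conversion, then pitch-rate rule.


V_w = V·((SG_c−1)/(SG_t−1)−1);  °P = 259 − 259/SG_t;  cells = rate·(V+V_w)·°P
V_w = 23.5·((1.087−1)/(1.052−1)−1) = 15.8173
V_final = 23.5 + 15.8173 = 39.3173
°P = 259 − 259/1.052 = 12.8023
cells = 0.8·39.3173·12.8023

402.6810 billion cells


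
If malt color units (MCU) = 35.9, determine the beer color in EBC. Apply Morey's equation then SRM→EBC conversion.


SRM = 1.4922·MCU^0.6859;  EBC = SRM·1.97
SRM = 1.4922·35.9^0.6859 = 17.3967
EBC = 17.3967·1.97

34.2715 EBC


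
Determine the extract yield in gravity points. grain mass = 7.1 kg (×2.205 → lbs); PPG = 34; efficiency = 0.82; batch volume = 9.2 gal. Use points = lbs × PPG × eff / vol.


lbs = 7.1 × 2.205 = 15.6555
points = 15.6555 × 34 × 0.82 / 9.2

47.4430 points


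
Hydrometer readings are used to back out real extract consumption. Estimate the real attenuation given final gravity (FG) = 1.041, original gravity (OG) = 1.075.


AA = (OG−FG)/(OG−1)·100;  RA = AA·0.8192
AA = (1.075 − 1.041)/(1.075 − 1)·100 = 45.3333
RA = 45.3333·0.8192

37.1371 %


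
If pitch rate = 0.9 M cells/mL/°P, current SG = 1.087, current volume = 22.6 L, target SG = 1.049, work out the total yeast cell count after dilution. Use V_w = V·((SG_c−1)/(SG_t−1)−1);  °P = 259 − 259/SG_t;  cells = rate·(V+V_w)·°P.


V_w = 22.6·((1.087−1)/(1.049−1)−1) = 17.5265
V_final = 22.6 + 17.5265 = 40.1265
°P = 259 − 259/1.049 = 12.0982
cells = 0.9·40.1265·12.0982

436.9125 billion cells


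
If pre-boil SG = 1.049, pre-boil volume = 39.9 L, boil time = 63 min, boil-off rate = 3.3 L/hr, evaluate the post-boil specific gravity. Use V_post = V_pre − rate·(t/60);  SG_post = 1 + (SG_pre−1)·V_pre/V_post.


V_post = 39.9 − 3.3·(63/60) = 36.4350
SG_post = 1 + (1.049 − 1)·39.9/36.4350

1.0537


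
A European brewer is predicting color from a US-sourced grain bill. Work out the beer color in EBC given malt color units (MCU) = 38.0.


SRM = 1.4922·MCU^0.6859;  EBC = SRM·1.97
SRM = 1.4922·38.0^0.6859 = 18.0884
EBC = 18.0884·1.97

35.6342 EBC


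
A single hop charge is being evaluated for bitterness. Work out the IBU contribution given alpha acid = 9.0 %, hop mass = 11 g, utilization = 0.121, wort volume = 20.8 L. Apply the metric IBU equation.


IBU = (α/100)·mass·U·1000 / V
IBU = (9.0/100)·11·0.121·1000 / 20.8

5.7591 IBU


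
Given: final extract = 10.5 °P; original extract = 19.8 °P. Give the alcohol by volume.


SG = 259/(259 − P);  ABV = (OG − FG)·131.25
OG = 259/(259 − 19.8) = 1.0828
FG = 259/(259 − 10.5) = 1.0423
ABV = (1.0828 − 1.0423)·131.25

5.3186 % ABV


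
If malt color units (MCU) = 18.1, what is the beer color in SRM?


SRM = 1.4922 · MCU^0.6859
SRM = 1.4922 · 18.1^0.6859

10.8760 SRM


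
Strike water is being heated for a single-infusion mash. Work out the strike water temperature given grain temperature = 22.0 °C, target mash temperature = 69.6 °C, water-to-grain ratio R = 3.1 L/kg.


T_strike = (0.41/R)·(T_mash − T_grain) + T_mash
T_strike = (0.41/3.1)·(69.6 − 22.0) + 69.6

75.8955 °C


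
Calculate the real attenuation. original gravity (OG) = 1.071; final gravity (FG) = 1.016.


AA = (OG−FG)/(OG−1)·100;  RA = AA·0.8192
AA = (1.071 − 1.016)/(1.071 − 1)·100 = 77.4648
RA = 77.4648·0.8192

63.4592 %


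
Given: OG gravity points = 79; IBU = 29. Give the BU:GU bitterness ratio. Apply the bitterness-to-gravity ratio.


BU:GU = IBU / OG_points
BU:GU = 29 / 79

0.3671


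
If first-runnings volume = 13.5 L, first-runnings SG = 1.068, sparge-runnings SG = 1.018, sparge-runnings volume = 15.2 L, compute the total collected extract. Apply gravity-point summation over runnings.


total = Σ (SG_i − 1)·1000·V_i
first = (1.068 − 1)·1000·13.5 = 918.0000
sparge = (1.018 − 1)·1000·15.2 = 273.6000
total = 918.0000 + 273.6000

1191.6000 gravity·L


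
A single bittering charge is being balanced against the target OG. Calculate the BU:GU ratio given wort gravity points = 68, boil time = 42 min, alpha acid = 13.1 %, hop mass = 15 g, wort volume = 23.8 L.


U = 1.65·0.000125^(GP/1000)·(1−e^(−0.04t))/4.15;  IBU = (α/100)·m·U·1000/V;  BU:GU = IBU/GP
U = 1.65·0.000125^(68/1000)·(1−e^(−0.04·42))/4.15 = 0.1756
IBU = (13.1/100)·15·0.1756·1000/23.8 = 14.4956
BU:GU = 14.4956/68

0.2132


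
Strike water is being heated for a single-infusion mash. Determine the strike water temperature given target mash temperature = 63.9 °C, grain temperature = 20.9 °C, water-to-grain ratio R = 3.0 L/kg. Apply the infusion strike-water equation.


T_strike = (0.41/R)·(T_mash − T_grain) + T_mash
T_strike = (0.41/3.0)·(63.9 − 20.9) + 63.9

69.7767 °C


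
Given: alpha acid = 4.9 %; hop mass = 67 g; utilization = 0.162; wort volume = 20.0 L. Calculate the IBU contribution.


IBU = (α/100)·mass·U·1000 / V
IBU = (4.9/100)·67·0.162·1000 / 20.0

26.5923 IBU


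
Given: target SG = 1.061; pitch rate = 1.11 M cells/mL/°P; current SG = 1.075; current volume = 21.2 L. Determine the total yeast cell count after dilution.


V_w = V·((SG_c−1)/(SG_t−1)−1);  °P = 259 − 259/SG_t;  cells = rate·(V+V_w)·°P
V_w = 21.2·((1.075−1)/(1.061−1)−1) = 4.8656
V_final = 21.2 + 4.8656 = 26.0656
°P = 259 − 259/1.061 = 14.8907
cells = 1.11·26.0656·14.8907

430.8286 billion cells


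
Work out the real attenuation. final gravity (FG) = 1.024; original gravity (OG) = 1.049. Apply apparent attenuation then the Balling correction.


AA = (OG−FG)/(OG−1)·100;  RA = AA·0.8192
AA = (1.049 − 1.024)/(1.049 − 1)·100 = 51.0204
RA = 51.0204·0.8192

41.7959 %


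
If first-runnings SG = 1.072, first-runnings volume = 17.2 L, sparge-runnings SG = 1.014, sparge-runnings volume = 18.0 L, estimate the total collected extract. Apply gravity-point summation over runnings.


total = Σ (SG_i − 1)·1000·V_i
first = (1.072 − 1)·1000·17.2 = 1238.4000
sparge = (1.014 − 1)·1000·18.0 = 252.0000
total = 1238.4000 + 252.0000

1490.4000 gravity·L


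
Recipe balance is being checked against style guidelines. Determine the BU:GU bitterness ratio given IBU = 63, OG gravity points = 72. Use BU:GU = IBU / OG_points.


BU:GU = 63 / 72

0.8750


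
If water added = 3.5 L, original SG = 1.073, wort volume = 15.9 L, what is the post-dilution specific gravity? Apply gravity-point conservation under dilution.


SG_new = 1 + (SG_old − 1)·V_old/(V_old + V_water)
pts = (1.073 − 1)·1000·15.9/(15.9 + 3.5) = 59.8299
SG_new = 1 + 59.8299/1000

1.0598


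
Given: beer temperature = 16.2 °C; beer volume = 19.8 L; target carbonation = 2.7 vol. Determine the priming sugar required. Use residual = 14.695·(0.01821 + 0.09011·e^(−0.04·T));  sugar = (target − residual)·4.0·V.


residual = 14.695·(0.01821 + 0.09011·e^(−0.04·16.2)) = 0.9603
sugar = (2.7 − 0.9603)·4.0·19.8

137.7878 g


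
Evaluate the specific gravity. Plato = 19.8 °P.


SG = 259/(259 − P)
SG = 259/(259 − 19.8)

1.0828


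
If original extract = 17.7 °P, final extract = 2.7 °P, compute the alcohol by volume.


SG = 259/(259 − P);  ABV = (OG − FG)·131.25
OG = 259/(259 − 17.7) = 1.0734
FG = 259/(259 − 2.7) = 1.0105
ABV = (1.0734 − 1.0105)·131.25

8.2449 % ABV


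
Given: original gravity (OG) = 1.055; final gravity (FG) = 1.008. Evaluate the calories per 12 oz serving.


ABW = (OG−FG)·131.25·0.79/FG;  °P = 259 − 259/SG (for OG→OE and FG→AE);  RE = 0.1808·OE + 0.8192·AE;  Cal = (6.9·ABW + 4·(RE−0.1))·FG·3.55
ABW = (1.055 − 1.008)·131.25·0.79/1.008 = 4.8346
OE = 259 − 259/1.055 = 13.5024 °P
AE = 259 − 259/1.008 = 2.0556 °P
RE = 0.1808·13.5024 + 0.8192·2.0556 = 4.1251 °P
Cal = (6.9·4.8346 + 4·(4.1251−0.1))·1.008·3.55

176.9860 kcal


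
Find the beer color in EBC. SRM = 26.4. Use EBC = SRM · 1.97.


EBC = 26.4 · 1.97

52.0080 EBC


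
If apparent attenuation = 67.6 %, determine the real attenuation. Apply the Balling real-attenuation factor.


RA = AA · 0.8192
RA = 67.6 · 0.8192

55.3779 %


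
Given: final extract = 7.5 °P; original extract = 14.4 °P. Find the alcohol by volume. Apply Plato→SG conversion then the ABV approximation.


SG = 259/(259 − P);  ABV = (OG − FG)·131.25
OG = 259/(259 − 14.4) = 1.0589
FG = 259/(259 − 7.5) = 1.0298
ABV = (1.0589 − 1.0298)·131.25

3.8129 % ABV


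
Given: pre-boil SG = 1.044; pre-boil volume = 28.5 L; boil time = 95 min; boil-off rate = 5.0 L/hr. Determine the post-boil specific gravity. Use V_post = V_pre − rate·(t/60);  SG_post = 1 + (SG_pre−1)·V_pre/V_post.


V_post = 28.5 − 5.0·(95/60) = 20.5833
SG_post = 1 + (1.044 − 1)·28.5/20.5833

1.0609


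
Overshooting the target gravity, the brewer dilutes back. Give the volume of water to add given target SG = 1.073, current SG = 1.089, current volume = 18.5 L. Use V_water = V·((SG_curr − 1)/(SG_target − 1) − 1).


V_water = 18.5·((1.089 − 1)/(1.073 − 1) − 1)

4.0548 L


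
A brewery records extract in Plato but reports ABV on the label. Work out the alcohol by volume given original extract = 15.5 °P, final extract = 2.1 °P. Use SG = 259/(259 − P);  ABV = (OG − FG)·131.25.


OG = 259/(259 − 15.5) = 1.0637
FG = 259/(259 − 2.1) = 1.0082
ABV = (1.0637 − 1.0082)·131.25

7.2818 % ABV


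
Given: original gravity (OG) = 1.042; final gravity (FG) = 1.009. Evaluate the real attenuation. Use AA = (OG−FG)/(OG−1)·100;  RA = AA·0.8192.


AA = (1.042 − 1.009)/(1.042 − 1)·100 = 78.5714
RA = 78.5714·0.8192

64.3657 %


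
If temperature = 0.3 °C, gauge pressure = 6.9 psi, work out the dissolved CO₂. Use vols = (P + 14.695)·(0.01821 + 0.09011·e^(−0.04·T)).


vols = (6.9 + 14.695)·(0.01821 + 0.09011·e^(−0.04·0.3))

2.3160 volumes


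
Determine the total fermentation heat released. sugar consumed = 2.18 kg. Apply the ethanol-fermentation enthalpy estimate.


Q = m_sugar · 590 kJ/kg
Q = 2.18 · 590

1286.2000 kJ


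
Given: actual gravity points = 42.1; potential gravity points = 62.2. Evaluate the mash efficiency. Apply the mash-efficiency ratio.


efficiency = actual / potential × 100
efficiency = 42.1 / 62.2 × 100

67.6849 %


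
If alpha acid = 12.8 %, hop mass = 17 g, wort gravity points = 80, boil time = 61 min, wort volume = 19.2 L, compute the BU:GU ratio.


U = 1.65·0.000125^(GP/1000)·(1−e^(−0.04t))/4.15;  IBU = (α/100)·m·U·1000/V;  BU:GU = IBU/GP
U = 1.65·0.000125^(80/1000)·(1−e^(−0.04·61))/4.15 = 0.1768
IBU = (12.8/100)·17·0.1768·1000/19.2 = 20.0420
BU:GU = 20.0420/80

0.2505


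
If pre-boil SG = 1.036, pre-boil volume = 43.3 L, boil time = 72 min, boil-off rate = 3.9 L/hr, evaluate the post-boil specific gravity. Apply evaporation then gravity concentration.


V_post = V_pre − rate·(t/60);  SG_post = 1 + (SG_pre−1)·V_pre/V_post
V_post = 43.3 − 3.9·(72/60) = 38.6200
SG_post = 1 + (1.036 − 1)·43.3/38.6200

1.0404


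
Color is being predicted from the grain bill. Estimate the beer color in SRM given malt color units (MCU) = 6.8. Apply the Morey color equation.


SRM = 1.4922 · MCU^0.6859
SRM = 1.4922 · 6.8^0.6859

5.5571 SRM


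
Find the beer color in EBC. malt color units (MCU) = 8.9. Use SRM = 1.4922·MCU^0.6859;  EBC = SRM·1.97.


SRM = 1.4922·8.9^0.6859 = 6.6836
EBC = 6.6836·1.97

13.1668 EBC


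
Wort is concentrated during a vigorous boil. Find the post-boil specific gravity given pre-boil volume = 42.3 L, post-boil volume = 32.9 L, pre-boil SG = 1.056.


SG_post = 1 + (SG_pre − 1)·V_pre/V_post
pts_pre = (1.056 − 1)·1000 = 56.0000
pts_post = 56.0000·42.3/32.9 = 72.0000
SG_post = 1 + 72.0000/1000

1.0720


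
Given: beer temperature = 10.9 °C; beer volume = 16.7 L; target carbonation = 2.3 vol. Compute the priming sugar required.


residual = 14.695·(0.01821 + 0.09011·e^(−0.04·T));  sugar = (target − residual)·4.0·V
residual = 14.695·(0.01821 + 0.09011·e^(−0.04·10.9)) = 1.1238
sugar = (2.3 − 1.1238)·4.0·16.7

78.5685 g


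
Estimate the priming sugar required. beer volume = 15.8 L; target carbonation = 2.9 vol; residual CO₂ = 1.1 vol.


sugar = (target − residual)·4.0·V
sugar = (2.9 − 1.1)·4.0·15.8

113.7600 g


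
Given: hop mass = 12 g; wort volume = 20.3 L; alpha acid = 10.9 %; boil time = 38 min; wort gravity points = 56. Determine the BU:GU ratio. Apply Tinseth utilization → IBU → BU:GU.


U = 1.65·0.000125^(GP/1000)·(1−e^(−0.04t))/4.15;  IBU = (α/100)·m·U·1000/V;  BU:GU = IBU/GP
U = 1.65·0.000125^(56/1000)·(1−e^(−0.04·38))/4.15 = 0.1878
IBU = (10.9/100)·12·0.1878·1000/20.3 = 12.1000
BU:GU = 12.1000/56

0.2161


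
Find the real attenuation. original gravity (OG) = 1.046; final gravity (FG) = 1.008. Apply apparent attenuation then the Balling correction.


AA = (OG−FG)/(OG−1)·100;  RA = AA·0.8192
AA = (1.046 − 1.008)/(1.046 − 1)·100 = 82.6087
RA = 82.6087·0.8192

67.6730 %


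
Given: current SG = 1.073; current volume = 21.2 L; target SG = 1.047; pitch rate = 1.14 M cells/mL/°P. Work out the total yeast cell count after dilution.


V_w = V·((SG_c−1)/(SG_t−1)−1);  °P = 259 − 259/SG_t;  cells = rate·(V+V_w)·°P
V_w = 21.2·((1.073−1)/(1.047−1)−1) = 11.7277
V_final = 21.2 + 11.7277 = 32.9277
°P = 259 − 259/1.047 = 11.6266
cells = 1.14·32.9277·11.6266

436.4321 billion cells


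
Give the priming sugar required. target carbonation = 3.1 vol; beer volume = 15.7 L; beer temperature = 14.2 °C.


residual = 14.695·(0.01821 + 0.09011·e^(−0.04·T));  sugar = (target − residual)·4.0·V
residual = 14.695·(0.01821 + 0.09011·e^(−0.04·14.2)) = 1.0179
sugar = (3.1 − 1.0179)·4.0·15.7

130.7531 g


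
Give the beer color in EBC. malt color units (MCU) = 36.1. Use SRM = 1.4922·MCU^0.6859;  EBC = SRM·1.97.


SRM = 1.4922·36.1^0.6859 = 17.4631
EBC = 17.4631·1.97

34.4023 EBC


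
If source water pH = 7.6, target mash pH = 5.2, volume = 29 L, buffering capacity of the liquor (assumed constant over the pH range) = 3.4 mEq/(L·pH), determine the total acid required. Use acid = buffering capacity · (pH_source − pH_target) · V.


acid = 3.4 · (7.6 − 5.2) · 29

236.6400 mEq


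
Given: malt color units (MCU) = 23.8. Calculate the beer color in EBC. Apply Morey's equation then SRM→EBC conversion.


SRM = 1.4922·MCU^0.6859;  EBC = SRM·1.97
SRM = 1.4922·23.8^0.6859 = 13.1226
EBC = 13.1226·1.97

25.8516 EBC


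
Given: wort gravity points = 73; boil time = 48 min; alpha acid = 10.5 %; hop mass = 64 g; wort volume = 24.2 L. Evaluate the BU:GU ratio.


U = 1.65·0.000125^(GP/1000)·(1−e^(−0.04t))/4.15;  IBU = (α/100)·m·U·1000/V;  BU:GU = IBU/GP
U = 1.65·0.000125^(73/1000)·(1−e^(−0.04·48))/4.15 = 0.1761
IBU = (10.5/100)·64·0.1761·1000/24.2 = 48.8892
BU:GU = 48.8892/73

0.6697


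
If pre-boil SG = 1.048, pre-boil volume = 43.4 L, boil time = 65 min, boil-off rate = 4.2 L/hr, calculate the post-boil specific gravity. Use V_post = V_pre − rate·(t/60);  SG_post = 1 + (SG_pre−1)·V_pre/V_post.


V_post = 43.4 − 4.2·(65/60) = 38.8500
SG_post = 1 + (1.048 − 1)·43.4/38.8500

1.0536


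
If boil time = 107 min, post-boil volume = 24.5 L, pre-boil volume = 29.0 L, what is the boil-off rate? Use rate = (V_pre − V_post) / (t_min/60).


rate = (29.0 − 24.5) / (107/60)

2.5234 L/hr


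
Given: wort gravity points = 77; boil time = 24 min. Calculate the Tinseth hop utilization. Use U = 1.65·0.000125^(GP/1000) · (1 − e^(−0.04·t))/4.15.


bigness = 1.65·0.000125^(77/1000) = 0.8259
boil_factor = (1 − e^(−0.04·24))/4.15 = 0.1487
U = 0.8259 · 0.1487

0.1228


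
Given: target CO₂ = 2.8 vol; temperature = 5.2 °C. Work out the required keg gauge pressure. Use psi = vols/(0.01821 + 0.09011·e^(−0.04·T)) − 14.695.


psi = 2.8/(0.01821 + 0.09011·e^(−0.04·5.2)) − 14.695

15.9403 psi


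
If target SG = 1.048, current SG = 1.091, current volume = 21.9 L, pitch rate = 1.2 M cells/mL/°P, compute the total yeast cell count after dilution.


V_w = V·((SG_c−1)/(SG_t−1)−1);  °P = 259 − 259/SG_t;  cells = rate·(V+V_w)·°P
V_w = 21.9·((1.091−1)/(1.048−1)−1) = 19.6187
V_final = 21.9 + 19.6187 = 41.5187
°P = 259 − 259/1.048 = 11.8626
cells = 1.2·41.5187·11.8626

591.0242 billion cells


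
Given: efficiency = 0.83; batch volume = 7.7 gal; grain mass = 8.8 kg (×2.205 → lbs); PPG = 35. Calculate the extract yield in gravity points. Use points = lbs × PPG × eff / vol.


lbs = 8.8 × 2.205 = 19.4040
points = 19.4040 × 35 × 0.83 / 7.7

73.2060 points


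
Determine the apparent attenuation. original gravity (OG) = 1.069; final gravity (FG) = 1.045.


AA = (OG − FG)/(OG − 1) · 100
AA = (1.069 − 1.045)/(1.069 − 1) · 100

34.7826 %


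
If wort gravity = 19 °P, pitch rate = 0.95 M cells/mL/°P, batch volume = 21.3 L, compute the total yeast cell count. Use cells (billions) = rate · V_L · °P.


cells = 0.95 · 21.3 · 19

384.4650 billion cells


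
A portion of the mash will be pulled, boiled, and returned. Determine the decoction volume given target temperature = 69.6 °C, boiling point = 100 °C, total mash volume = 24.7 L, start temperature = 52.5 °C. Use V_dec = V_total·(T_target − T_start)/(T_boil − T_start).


V_dec = 24.7·(69.6 − 52.5)/(100 − 52.5)

8.8920 L


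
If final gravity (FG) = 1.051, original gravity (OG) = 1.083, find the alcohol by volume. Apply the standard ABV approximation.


ABV = (OG − FG) · 131.25
ABV = (1.083 − 1.051) · 131.25

4.2000 % ABV


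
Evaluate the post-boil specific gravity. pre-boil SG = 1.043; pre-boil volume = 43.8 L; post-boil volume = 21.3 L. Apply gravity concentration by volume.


SG_post = 1 + (SG_pre − 1)·V_pre/V_post
pts_pre = (1.043 − 1)·1000 = 43.0000
pts_post = 43.0000·43.8/21.3 = 88.4225
SG_post = 1 + 88.4225/1000

1.0884


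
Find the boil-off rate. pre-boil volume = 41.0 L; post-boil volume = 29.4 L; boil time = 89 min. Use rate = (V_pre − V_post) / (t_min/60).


rate = (41.0 − 29.4) / (89/60)

7.8202 L/hr


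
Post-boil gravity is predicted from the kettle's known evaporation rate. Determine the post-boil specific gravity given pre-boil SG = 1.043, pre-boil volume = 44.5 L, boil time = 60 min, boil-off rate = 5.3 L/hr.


V_post = V_pre − rate·(t/60);  SG_post = 1 + (SG_pre−1)·V_pre/V_post
V_post = 44.5 − 5.3·(60/60) = 39.2000
SG_post = 1 + (1.043 − 1)·44.5/39.2000

1.0488


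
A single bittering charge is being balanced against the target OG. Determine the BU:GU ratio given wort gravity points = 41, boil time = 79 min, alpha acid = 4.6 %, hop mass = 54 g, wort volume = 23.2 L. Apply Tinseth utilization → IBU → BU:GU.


U = 1.65·0.000125^(GP/1000)·(1−e^(−0.04t))/4.15;  IBU = (α/100)·m·U·1000/V;  BU:GU = IBU/GP
U = 1.65·0.000125^(41/1000)·(1−e^(−0.04·79))/4.15 = 0.2634
IBU = (4.6/100)·54·0.2634·1000/23.2 = 28.1997
BU:GU = 28.1997/41

0.6878


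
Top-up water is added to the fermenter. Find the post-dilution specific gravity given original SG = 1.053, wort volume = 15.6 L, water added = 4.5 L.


SG_new = 1 + (SG_old − 1)·V_old/(V_old + V_water)
pts = (1.053 − 1)·1000·15.6/(15.6 + 4.5) = 41.1343
SG_new = 1 + 41.1343/1000

1.0411


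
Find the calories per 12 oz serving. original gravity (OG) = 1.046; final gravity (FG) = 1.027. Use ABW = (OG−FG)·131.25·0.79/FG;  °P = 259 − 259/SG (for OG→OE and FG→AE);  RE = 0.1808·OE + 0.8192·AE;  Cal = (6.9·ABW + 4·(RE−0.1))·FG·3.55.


ABW = (1.046 − 1.027)·131.25·0.79/1.027 = 1.9183
OE = 259 − 259/1.046 = 11.3901 °P
AE = 259 − 259/1.027 = 6.8092 °P
RE = 0.1808·11.3901 + 0.8192·6.8092 = 7.6374 °P
Cal = (6.9·1.9183 + 4·(7.6374−0.1))·1.027·3.55

158.1773 kcal


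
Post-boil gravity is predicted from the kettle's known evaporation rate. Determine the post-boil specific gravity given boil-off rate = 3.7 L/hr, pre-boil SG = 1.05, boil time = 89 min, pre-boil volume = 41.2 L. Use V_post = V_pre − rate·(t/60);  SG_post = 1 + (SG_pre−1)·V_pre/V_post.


V_post = 41.2 − 3.7·(89/60) = 35.7117
SG_post = 1 + (1.05 − 1)·41.2/35.7117

1.0577


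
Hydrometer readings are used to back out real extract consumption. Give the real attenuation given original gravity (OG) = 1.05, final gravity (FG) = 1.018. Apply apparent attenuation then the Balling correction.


AA = (OG−FG)/(OG−1)·100;  RA = AA·0.8192
AA = (1.05 − 1.018)/(1.05 − 1)·100 = 64.0000
RA = 64.0000·0.8192

52.4288 %


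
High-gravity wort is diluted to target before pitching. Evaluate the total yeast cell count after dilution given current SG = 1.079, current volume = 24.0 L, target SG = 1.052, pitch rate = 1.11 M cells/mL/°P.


V_w = V·((SG_c−1)/(SG_t−1)−1);  °P = 259 − 259/SG_t;  cells = rate·(V+V_w)·°P
V_w = 24.0·((1.079−1)/(1.052−1)−1) = 12.4615
V_final = 24.0 + 12.4615 = 36.4615
°P = 259 − 259/1.052 = 12.8023
cells = 1.11·36.4615·12.8023

518.1379 billion cells


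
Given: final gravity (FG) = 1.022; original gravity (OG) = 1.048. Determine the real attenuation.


AA = (OG−FG)/(OG−1)·100;  RA = AA·0.8192
AA = (1.048 − 1.022)/(1.048 − 1)·100 = 54.1667
RA = 54.1667·0.8192

44.3733 %


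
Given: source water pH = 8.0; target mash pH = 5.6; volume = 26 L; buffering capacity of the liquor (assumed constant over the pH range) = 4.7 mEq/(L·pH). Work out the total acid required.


acid = buffering capacity · (pH_source − pH_target) · V
acid = 4.7 · (8.0 − 5.6) · 26

293.2800 mEq


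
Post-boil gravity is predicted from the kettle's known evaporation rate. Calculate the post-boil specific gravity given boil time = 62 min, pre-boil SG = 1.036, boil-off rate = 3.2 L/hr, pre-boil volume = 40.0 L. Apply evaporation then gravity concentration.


V_post = V_pre − rate·(t/60);  SG_post = 1 + (SG_pre−1)·V_pre/V_post
V_post = 40.0 − 3.2·(62/60) = 36.6933
SG_post = 1 + (1.036 − 1)·40.0/36.6933

1.0392


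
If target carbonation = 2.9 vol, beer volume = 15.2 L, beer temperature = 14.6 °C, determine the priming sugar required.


residual = 14.695·(0.01821 + 0.09011·e^(−0.04·T));  sugar = (target − residual)·4.0·V
residual = 14.695·(0.01821 + 0.09011·e^(−0.04·14.6)) = 1.0060
sugar = (2.9 − 1.0060)·4.0·15.2

115.1531 g


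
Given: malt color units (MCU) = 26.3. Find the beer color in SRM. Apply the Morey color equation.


SRM = 1.4922 · MCU^0.6859
SRM = 1.4922 · 26.3^0.6859

14.0532 SRM


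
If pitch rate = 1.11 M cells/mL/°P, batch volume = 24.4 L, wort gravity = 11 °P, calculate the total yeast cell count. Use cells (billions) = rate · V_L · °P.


cells = 1.11 · 24.4 · 11

297.9240 billion cells


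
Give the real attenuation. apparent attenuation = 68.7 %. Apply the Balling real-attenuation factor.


RA = AA · 0.8192
RA = 68.7 · 0.8192

56.2790 %


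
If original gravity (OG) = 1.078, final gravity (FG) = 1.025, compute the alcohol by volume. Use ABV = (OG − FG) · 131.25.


ABV = (1.078 − 1.025) · 131.25

6.9563 % ABV


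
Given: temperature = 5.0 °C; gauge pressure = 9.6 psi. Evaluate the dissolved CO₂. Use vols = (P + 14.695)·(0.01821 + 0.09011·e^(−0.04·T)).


vols = (9.6 + 14.695)·(0.01821 + 0.09011·e^(−0.04·5.0))

2.2348 volumes


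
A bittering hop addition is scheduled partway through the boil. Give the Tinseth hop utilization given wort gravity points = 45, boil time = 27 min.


U = 1.65·0.000125^(GP/1000) · (1 − e^(−0.04·t))/4.15
bigness = 1.65·0.000125^(45/1000) = 1.1011
boil_factor = (1 − e^(−0.04·27))/4.15 = 0.1591
U = 1.1011 · 0.1591

0.1752


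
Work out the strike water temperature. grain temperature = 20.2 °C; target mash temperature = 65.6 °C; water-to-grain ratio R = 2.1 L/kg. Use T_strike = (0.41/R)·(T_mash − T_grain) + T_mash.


T_strike = (0.41/2.1)·(65.6 − 20.2) + 65.6

74.4638 °C


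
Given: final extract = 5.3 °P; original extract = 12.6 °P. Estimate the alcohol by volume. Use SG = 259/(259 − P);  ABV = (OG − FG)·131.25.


OG = 259/(259 − 12.6) = 1.0511
FG = 259/(259 − 5.3) = 1.0209
ABV = (1.0511 − 1.0209)·131.25

3.9697 % ABV


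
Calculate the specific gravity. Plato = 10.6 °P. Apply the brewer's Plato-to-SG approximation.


SG = 259/(259 − P)
SG = 259/(259 − 10.6)

1.0427


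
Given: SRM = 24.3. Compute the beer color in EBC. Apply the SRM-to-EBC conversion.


EBC = SRM · 1.97
EBC = 24.3 · 1.97

47.8710 EBC


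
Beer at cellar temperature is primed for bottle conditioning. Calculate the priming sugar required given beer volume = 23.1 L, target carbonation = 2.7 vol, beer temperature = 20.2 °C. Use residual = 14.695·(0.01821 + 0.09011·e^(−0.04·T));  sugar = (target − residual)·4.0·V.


residual = 14.695·(0.01821 + 0.09011·e^(−0.04·20.2)) = 0.8578
sugar = (2.7 − 0.8578)·4.0·23.1

170.2155 g
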